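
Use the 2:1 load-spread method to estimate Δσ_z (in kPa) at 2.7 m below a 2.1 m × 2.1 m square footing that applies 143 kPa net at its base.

Δσ_z ≈ 27.4 kPa

By the 2:1 method the load spreads at 1 horizontal : 2 vertical, so at depth z the loaded area has grown by z in each plan dimension:
Δσ = qBL/((B+z)(L+z)) = 143×2.1×2.1/((2.1+2.7)(2.1+2.7)) = 27.371 kPa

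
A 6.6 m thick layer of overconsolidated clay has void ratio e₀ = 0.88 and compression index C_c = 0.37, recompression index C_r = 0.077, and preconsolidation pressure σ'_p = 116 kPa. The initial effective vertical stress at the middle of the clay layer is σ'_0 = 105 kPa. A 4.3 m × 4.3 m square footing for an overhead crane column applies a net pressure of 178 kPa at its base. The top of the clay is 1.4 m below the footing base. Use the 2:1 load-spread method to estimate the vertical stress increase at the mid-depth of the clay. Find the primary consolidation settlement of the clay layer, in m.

Mid-depth of clay below the footing base: z = 1.4 + 6.6/2 = 4.7 m.
Stress increase at mid-clay by the 2:1 spreading method:
Δσ = qBL/((B+z)(L+z)) = 178×4.3×4.3/((4.3+4.7)(4.3+4.7)) = 40.632 kPa
Final effective stress: σ'_f = 105 + 40.632 = 145.63 kPa.
σ'_f = 145.63 > σ'_p = 116 kPa, so the stress path crosses the preconsolidation pressure — recompression up to σ'_p, then virgin compression beyond:
S_c = H/(1+e₀)·[C_r·log₁₀(σ'_p/σ'_0) + C_c·log₁₀(σ'_f/σ'_p)]
    = 6.6/1.88 × [0.077×log₁₀(116/105) + 0.37×log₁₀(145.63/116)]
    = 3.5106 × [0.0033317 + 0.036553] = 0.14 m

S_c ≈ 0.14 m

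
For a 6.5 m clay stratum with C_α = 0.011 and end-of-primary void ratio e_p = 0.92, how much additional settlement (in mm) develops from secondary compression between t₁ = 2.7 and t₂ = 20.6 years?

S_s ≈ 32.9 mm

Secondary compression: S_s = C_α·H/(1+e_p)·log₁₀(t₂/t₁)
S_s = 0.011×6.5/(1+0.92)×log₁₀(20.6/2.7)
    = 0.03724 × 0.8825 = 0.03286 m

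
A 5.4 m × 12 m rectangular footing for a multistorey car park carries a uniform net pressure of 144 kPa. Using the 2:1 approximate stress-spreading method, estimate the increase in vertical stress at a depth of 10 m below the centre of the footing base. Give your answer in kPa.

Δσ_z ≈ 27.5 kPa

By the 2:1 method the load spreads at 1 horizontal : 2 vertical, so at depth z the loaded area has grown by z in each plan dimension:
Δσ = qBL/((B+z)(L+z)) = 144×5.4×12/((5.4+10)(12+10)) = 27.542 kPa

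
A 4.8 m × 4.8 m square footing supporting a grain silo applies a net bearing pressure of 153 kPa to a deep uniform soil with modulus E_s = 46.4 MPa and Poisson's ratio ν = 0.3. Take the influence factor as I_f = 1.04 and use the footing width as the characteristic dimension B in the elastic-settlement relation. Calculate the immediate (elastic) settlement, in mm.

Immediate (elastic) settlement: S_e = q·B·(1−ν²)/E_s · I_f.
E_s = 46.4 MPa = 46400 kPa.
S_e = 153 × 4.8 × (1 − 0.3²) / 46400 × 1.04
    = 153 × 4.8 × 0.91 / 46400 × 1.04
    = 0.01498 m = 14.98 mm

S_e ≈ 15 mm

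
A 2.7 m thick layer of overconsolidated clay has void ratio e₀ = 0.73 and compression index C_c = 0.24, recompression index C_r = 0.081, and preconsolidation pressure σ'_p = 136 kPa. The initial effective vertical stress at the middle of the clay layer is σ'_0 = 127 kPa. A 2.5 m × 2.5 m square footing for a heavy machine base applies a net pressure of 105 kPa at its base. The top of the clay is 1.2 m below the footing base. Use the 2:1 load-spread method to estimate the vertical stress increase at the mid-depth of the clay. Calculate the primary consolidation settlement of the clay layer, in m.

S_c ≈ 0.0226 m

Mid-depth of clay below the footing base: z = 1.2 + 2.7/2 = 2.55 m.
Stress increase at mid-clay by the 2:1 spreading method:
Δσ = qBL/((B+z)(L+z)) = 105×2.5×2.5/((2.5+2.55)(2.5+2.55)) = 25.733 kPa
Final effective stress: σ'_f = 127 + 25.733 = 152.73 kPa.
σ'_f = 152.73 > σ'_p = 136 kPa, so the stress path crosses the preconsolidation pressure — recompression up to σ'_p, then virgin compression beyond:
S_c = H/(1+e₀)·[C_r·log₁₀(σ'_p/σ'_0) + C_c·log₁₀(σ'_f/σ'_p)]
    = 2.7/1.73 × [0.081×log₁₀(136/127) + 0.24×log₁₀(152.73/136)]
    = 1.5607 × [0.0024086 + 0.012093] = 0.02263 m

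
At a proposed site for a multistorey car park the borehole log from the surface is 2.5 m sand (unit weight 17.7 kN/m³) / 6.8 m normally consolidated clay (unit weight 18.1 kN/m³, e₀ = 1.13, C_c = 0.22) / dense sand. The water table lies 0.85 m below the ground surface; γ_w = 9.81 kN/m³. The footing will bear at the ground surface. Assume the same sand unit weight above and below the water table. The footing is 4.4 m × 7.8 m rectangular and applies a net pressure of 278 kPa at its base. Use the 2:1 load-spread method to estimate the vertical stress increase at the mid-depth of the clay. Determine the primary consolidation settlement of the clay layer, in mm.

Mid-depth of clay below the ground surface: z = 2.5 + 6.8/2 = 5.9 m.
Total vertical stress at mid-clay: σ_v = 17.7×2.5 + 18.1×3.4 = 105.79 kPa.
Pore pressure: u = 9.81×(5.9 − 0.85) = 49.541 kPa.
Initial effective stress: σ'_0 = σ_v − u = 105.79 − 49.541 = 56.249 kPa.
Stress increase at mid-clay by the 2:1 spreading method:
Δσ = qBL/((B+z)(L+z)) = 278×4.4×7.8/((4.4+5.9)(7.8+5.9)) = 67.614 kPa
Final effective stress: σ'_f = σ'_0 + Δσ = 56.249 + 67.614 = 123.86 kPa.
Normally consolidated clay, so the full stress increment lies on the virgin compression line:
S_c = C_c·H/(1+e₀)·log₁₀(σ'_f/σ'_0) = 0.22×6.8/(1+1.13)×log₁₀(123.86/56.249)
    = 0.70235 × 0.34282 = 0.2408 m

S_c ≈ 241 mm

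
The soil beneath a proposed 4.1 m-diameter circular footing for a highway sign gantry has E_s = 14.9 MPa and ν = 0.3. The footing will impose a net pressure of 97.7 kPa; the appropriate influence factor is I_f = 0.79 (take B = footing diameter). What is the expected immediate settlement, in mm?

Immediate (elastic) settlement: S_e = q·B·(1−ν²)/E_s · I_f.
E_s = 14.9 MPa = 14900 kPa.
S_e = 97.7 × 4.1 × (1 − 0.3²) / 14900 × 0.79
    = 97.7 × 4.1 × 0.91 / 14900 × 0.79
    = 0.01933 m = 19.33 mm

S_e ≈ 19.3 mm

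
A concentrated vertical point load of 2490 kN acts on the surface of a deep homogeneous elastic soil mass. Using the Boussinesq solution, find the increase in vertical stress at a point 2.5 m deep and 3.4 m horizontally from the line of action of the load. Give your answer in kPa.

Δσ_z ≈ 13.9 kPa

Boussinesq vertical stress below a point load on an elastic half-space:
Δσ_z = 3P/(2πz²) · [1 + (r/z)²]^(−5/2)
r/z = 3.4/2.5 = 1.36; [1+(r/z)²]^(−5/2) = 0.072953.
Δσ_z = 3×2490/(2π×2.5²) × 0.072953 = 190.22 × 0.072953 = 13.88 kPa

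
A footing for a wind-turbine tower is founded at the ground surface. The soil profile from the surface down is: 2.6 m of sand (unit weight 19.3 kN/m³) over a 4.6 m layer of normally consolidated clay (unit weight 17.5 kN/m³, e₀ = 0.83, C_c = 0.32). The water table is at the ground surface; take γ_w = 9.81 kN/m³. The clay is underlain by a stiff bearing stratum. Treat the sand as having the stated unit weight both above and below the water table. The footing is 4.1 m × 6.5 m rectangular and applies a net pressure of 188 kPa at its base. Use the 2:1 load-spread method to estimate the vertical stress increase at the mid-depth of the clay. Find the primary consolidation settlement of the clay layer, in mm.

S_c ≈ 268 mm

Mid-depth of clay below the ground surface: z = 2.6 + 4.6/2 = 4.9 m.
Total vertical stress at mid-clay: σ_v = 19.3×2.6 + 17.5×2.3 = 90.43 kPa.
Pore pressure: u = 9.81×(4.9 − 0) = 48.069 kPa.
Initial effective stress: σ'_0 = σ_v − u = 90.43 − 48.069 = 42.361 kPa.
Stress increase at mid-clay by the 2:1 spreading method:
Δσ = qBL/((B+z)(L+z)) = 188×4.1×6.5/((4.1+4.9)(6.5+4.9)) = 48.832 kPa
Final effective stress: σ'_f = σ'_0 + Δσ = 42.361 + 48.832 = 91.193 kPa.
Normally consolidated clay, so the full stress increment lies on the virgin compression line:
S_c = C_c·H/(1+e₀)·log₁₀(σ'_f/σ'_0) = 0.32×4.6/(1+0.83)×log₁₀(91.193/42.361)
    = 0.80437 × 0.333 = 0.2679 m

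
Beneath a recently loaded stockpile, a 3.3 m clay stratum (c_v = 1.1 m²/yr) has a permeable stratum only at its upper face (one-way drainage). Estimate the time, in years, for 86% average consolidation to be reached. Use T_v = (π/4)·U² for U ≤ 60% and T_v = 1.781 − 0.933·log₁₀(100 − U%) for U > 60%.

Drainage path length: H_d = H = 3.3 m (single drainage).
U > 60%: T_v = 1.781 − 0.933·log₁₀(100 − 86) = 0.71166.
t = T_v·H_d²/c_v = 0.71166×3.3²/1.1 = 7.045 years.

t ≈ 7.05 years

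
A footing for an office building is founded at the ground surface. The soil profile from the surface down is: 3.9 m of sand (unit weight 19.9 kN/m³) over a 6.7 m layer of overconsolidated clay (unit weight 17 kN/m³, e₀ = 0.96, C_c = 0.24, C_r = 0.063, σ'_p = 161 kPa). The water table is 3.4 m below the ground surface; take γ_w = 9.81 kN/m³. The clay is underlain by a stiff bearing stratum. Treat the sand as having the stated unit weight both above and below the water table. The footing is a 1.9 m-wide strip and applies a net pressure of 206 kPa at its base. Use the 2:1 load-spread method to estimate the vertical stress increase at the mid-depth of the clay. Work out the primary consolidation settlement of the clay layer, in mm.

S_c ≈ 34.2 mm

Mid-depth of clay below the ground surface: z = 3.9 + 6.7/2 = 7.25 m.
Total vertical stress at mid-clay: σ_v = 19.9×3.9 + 17×3.35 = 134.56 kPa.
Pore pressure: u = 9.81×(7.25 − 3.4) = 37.769 kPa.
Initial effective stress: σ'_0 = σ_v − u = 134.56 − 37.769 = 96.791 kPa.
Stress increase at mid-clay by the 2:1 spreading method:
Δσ = qB/(B+z) = 206×1.9/(1.9+7.25) = 42.776 kPa
Final effective stress: σ'_f = 96.791 + 42.776 = 139.57 kPa.
σ'_f = 139.57 ≤ σ'_p = 161 kPa, so the clay remains overconsolidated and only the recompression index applies:
S_c = C_r·H/(1+e₀)·log₁₀(σ'_f/σ'_0) = 0.063×6.7/1.96×log₁₀(139.57/96.791)
    = 0.21536 × 0.15896 = 0.03423 m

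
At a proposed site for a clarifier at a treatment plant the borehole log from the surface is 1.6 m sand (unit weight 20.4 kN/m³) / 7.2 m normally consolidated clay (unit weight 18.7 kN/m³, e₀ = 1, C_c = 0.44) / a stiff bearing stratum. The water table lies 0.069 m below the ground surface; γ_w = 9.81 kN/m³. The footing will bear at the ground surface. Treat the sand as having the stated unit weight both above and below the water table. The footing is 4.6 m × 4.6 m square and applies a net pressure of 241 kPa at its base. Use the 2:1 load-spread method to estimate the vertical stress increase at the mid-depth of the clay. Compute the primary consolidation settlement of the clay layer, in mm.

S_c ≈ 500 mm

Mid-depth of clay below the ground surface: z = 1.6 + 7.2/2 = 5.2 m.
Total vertical stress at mid-clay: σ_v = 20.4×1.6 + 18.7×3.6 = 99.96 kPa.
Pore pressure: u = 9.81×(5.2 − 0.069) = 50.335 kPa.
Initial effective stress: σ'_0 = σ_v − u = 99.96 − 50.335 = 49.625 kPa.
Stress increase at mid-clay by the 2:1 spreading method:
Δσ = qBL/((B+z)(L+z)) = 241×4.6×4.6/((4.6+5.2)(4.6+5.2)) = 53.098 kPa
Final effective stress: σ'_f = σ'_0 + Δσ = 49.625 + 53.098 = 102.72 kPa.
Normally consolidated clay, so the full stress increment lies on the virgin compression line:
S_c = C_c·H/(1+e₀)·log₁₀(σ'_f/σ'_0) = 0.44×7.2/(1+1)×log₁₀(102.72/49.625)
    = 1.584 × 0.31595 = 0.5005 m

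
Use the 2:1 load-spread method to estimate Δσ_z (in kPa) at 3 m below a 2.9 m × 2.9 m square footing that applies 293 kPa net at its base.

By the 2:1 method the load spreads at 1 horizontal : 2 vertical, so at depth z the loaded area has grown by z in each plan dimension:
Δσ = qBL/((B+z)(L+z)) = 293×2.9×2.9/((2.9+3)(2.9+3)) = 70.788 kPa

Δσ_z ≈ 70.8 kPa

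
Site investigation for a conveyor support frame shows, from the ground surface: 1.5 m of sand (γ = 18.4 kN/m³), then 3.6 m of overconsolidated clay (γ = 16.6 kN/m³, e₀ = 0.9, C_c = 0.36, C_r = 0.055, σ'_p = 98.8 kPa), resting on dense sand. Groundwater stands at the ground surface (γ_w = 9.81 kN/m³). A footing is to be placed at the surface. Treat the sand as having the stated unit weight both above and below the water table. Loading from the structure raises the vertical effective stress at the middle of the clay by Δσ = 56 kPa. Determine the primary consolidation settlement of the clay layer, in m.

S_c ≈ 0.0531 m

Mid-depth of clay below the ground surface: z = 1.5 + 3.6/2 = 3.3 m.
Total vertical stress at mid-clay: σ_v = 18.4×1.5 + 16.6×1.8 = 57.48 kPa.
Pore pressure: u = 9.81×(3.3 − 0) = 32.373 kPa.
Initial effective stress: σ'_0 = σ_v − u = 57.48 − 32.373 = 25.107 kPa.
Final effective stress: σ'_f = 25.107 + 56 = 81.107 kPa.
σ'_f = 81.107 ≤ σ'_p = 98.8 kPa, so the clay remains overconsolidated and only the recompression index applies:
S_c = C_r·H/(1+e₀)·log₁₀(σ'_f/σ'_0) = 0.055×3.6/1.9×log₁₀(81.107/25.107)
    = 0.10421 × 0.50926 = 0.05307 m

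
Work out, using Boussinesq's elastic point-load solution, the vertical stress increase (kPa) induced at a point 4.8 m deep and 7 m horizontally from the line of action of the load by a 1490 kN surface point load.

Boussinesq vertical stress below a point load on an elastic half-space:
Δσ_z = 3P/(2πz²) · [1 + (r/z)²]^(−5/2)
r/z = 7/4.8 = 1.4583; [1+(r/z)²]^(−5/2) = 0.057846.
Δσ_z = 3×1490/(2π×4.8²) × 0.057846 = 30.878 × 0.057846 = 1.786 kPa

Δσ_z ≈ 1.79 kPa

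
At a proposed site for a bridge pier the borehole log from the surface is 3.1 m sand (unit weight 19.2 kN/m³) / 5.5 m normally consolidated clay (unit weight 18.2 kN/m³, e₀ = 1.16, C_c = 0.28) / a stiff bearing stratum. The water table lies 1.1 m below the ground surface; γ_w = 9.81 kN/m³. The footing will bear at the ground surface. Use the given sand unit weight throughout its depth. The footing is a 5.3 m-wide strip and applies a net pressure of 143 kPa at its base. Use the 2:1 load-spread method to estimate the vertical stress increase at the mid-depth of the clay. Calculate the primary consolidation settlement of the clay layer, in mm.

Mid-depth of clay below the ground surface: z = 3.1 + 5.5/2 = 5.85 m.
Total vertical stress at mid-clay: σ_v = 19.2×3.1 + 18.2×2.75 = 109.57 kPa.
Pore pressure: u = 9.81×(5.85 − 1.1) = 46.598 kPa.
Initial effective stress: σ'_0 = σ_v − u = 109.57 − 46.598 = 62.972 kPa.
Stress increase at mid-clay by the 2:1 spreading method:
Δσ = qB/(B+z) = 143×5.3/(5.3+5.85) = 67.973 kPa
Final effective stress: σ'_f = σ'_0 + Δσ = 62.972 + 67.973 = 130.94 kPa.
Normally consolidated clay, so the full stress increment lies on the virgin compression line:
S_c = C_c·H/(1+e₀)·log₁₀(σ'_f/σ'_0) = 0.28×5.5/(1+1.16)×log₁₀(130.94/62.972)
    = 0.71296 × 0.31792 = 0.2267 m

S_c ≈ 227 mm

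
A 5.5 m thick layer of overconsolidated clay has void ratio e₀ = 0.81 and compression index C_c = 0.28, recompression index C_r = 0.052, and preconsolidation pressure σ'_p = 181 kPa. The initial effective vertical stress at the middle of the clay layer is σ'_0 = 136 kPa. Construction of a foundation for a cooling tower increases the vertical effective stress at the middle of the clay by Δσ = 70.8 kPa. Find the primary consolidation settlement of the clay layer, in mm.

S_c ≈ 68.9 mm

Final effective stress: σ'_f = 136 + 70.8 = 206.8 kPa.
σ'_f = 206.8 > σ'_p = 181 kPa, so the stress path crosses the preconsolidation pressure — recompression up to σ'_p, then virgin compression beyond:
S_c = H/(1+e₀)·[C_r·log₁₀(σ'_p/σ'_0) + C_c·log₁₀(σ'_f/σ'_p)]
    = 5.5/1.81 × [0.052×log₁₀(181/136) + 0.28×log₁₀(206.8/181)]
    = 3.0387 × [0.0064553 + 0.016204] = 0.06885 m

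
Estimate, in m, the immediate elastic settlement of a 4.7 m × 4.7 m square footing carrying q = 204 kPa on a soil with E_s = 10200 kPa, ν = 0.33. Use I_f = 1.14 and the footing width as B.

S_e ≈ 0.0955 m

Immediate (elastic) settlement: S_e = q·B·(1−ν²)/E_s · I_f.
S_e = 204 × 4.7 × (1 − 0.33²) / 10200 × 1.14
    = 204 × 4.7 × 0.8911 / 10200 × 1.14
    = 0.09549 m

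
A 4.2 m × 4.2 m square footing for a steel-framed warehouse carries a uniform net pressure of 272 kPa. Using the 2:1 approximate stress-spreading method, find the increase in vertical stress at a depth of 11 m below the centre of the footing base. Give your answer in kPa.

By the 2:1 method the load spreads at 1 horizontal : 2 vertical, so at depth z the loaded area has grown by z in each plan dimension:
Δσ = qBL/((B+z)(L+z)) = 272×4.2×4.2/((4.2+11)(4.2+11)) = 20.767 kPa

Δσ_z ≈ 20.8 kPa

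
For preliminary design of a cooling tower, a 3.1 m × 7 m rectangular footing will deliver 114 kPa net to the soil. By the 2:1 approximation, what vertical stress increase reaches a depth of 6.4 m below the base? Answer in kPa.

By the 2:1 method the load spreads at 1 horizontal : 2 vertical, so at depth z the loaded area has grown by z in each plan dimension:
Δσ = qBL/((B+z)(L+z)) = 114×3.1×7/((3.1+6.4)(7+6.4)) = 19.433 kPa

Δσ_z ≈ 19.4 kPa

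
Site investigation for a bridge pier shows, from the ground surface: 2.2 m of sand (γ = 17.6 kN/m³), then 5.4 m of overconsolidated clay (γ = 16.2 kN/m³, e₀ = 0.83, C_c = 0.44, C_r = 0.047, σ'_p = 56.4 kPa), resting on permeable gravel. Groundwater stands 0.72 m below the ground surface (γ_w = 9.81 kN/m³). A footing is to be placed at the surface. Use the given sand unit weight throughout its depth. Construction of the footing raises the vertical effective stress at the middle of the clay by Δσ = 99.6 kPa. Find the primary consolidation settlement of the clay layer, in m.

Mid-depth of clay below the ground surface: z = 2.2 + 5.4/2 = 4.9 m.
Total vertical stress at mid-clay: σ_v = 17.6×2.2 + 16.2×2.7 = 82.46 kPa.
Pore pressure: u = 9.81×(4.9 − 0.72) = 41.006 kPa.
Initial effective stress: σ'_0 = σ_v − u = 82.46 − 41.006 = 41.454 kPa.
Final effective stress: σ'_f = 41.454 + 99.6 = 141.05 kPa.
σ'_f = 141.05 > σ'_p = 56.4 kPa, so the stress path crosses the preconsolidation pressure — recompression up to σ'_p, then virgin compression beyond:
S_c = H/(1+e₀)·[C_r·log₁₀(σ'_p/σ'_0) + C_c·log₁₀(σ'_f/σ'_p)]
    = 5.4/1.83 × [0.047×log₁₀(56.4/41.454) + 0.44×log₁₀(141.05/56.4)]
    = 2.9508 × [0.0062845 + 0.17516] = 0.5354 m

S_c ≈ 0.535 m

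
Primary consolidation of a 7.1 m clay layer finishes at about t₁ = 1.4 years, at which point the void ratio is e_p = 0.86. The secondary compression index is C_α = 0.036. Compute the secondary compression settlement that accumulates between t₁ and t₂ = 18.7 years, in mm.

S_s ≈ 155 mm

Secondary compression: S_s = C_α·H/(1+e_p)·log₁₀(t₂/t₁)
S_s = 0.036×7.1/(1+0.86)×log₁₀(18.7/1.4)
    = 0.1374 × 1.126 = 0.1547 m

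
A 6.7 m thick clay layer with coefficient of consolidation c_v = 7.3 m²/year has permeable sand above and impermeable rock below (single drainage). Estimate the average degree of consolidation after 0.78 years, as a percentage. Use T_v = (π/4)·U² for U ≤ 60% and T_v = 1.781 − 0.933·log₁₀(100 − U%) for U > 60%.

U ≈ 40.2 %

Drainage path length: H_d = H = 6.7 m (single drainage).
T_v = c_v·t/H_d² = 7.3×0.78/6.7² = 0.12684.
T_v = 0.12684 corresponds to the U ≤ 60% branch:
U = √(4T_v/π) = 0.4019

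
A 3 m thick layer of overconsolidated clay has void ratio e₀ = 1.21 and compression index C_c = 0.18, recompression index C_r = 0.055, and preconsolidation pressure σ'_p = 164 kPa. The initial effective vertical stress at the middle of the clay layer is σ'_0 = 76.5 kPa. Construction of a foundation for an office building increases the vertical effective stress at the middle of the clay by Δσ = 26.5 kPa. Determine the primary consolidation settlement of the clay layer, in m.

S_c ≈ 0.00964 m

Final effective stress: σ'_f = 76.5 + 26.5 = 103 kPa.
σ'_f = 103 ≤ σ'_p = 164 kPa, so the clay remains overconsolidated and only the recompression index applies:
S_c = C_r·H/(1+e₀)·log₁₀(σ'_f/σ'_0) = 0.055×3/2.21×log₁₀(103/76.5)
    = 0.074662 × 0.12918 = 0.009645 m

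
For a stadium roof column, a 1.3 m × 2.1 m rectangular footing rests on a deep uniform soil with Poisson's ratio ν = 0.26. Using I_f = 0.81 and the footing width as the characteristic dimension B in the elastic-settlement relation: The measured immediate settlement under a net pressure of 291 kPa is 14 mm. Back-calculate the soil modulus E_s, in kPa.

E_s ≈ 20400 kPa

S_e = q·B·(1−ν²)/E_s · I_f  ⇒  E_s = q·B·(1−ν²)·I_f / S_e.
E_s = 291 × 1.3 × 0.9324 × 0.81 / 0.014 = 20410 kPa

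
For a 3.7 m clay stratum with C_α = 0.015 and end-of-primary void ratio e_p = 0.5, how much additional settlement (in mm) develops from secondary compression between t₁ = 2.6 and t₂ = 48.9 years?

S_s ≈ 47.2 mm

Secondary compression: S_s = C_α·H/(1+e_p)·log₁₀(t₂/t₁)
S_s = 0.015×3.7/(1+0.5)×log₁₀(48.9/2.6)
    = 0.037 × 1.274 = 0.04715 m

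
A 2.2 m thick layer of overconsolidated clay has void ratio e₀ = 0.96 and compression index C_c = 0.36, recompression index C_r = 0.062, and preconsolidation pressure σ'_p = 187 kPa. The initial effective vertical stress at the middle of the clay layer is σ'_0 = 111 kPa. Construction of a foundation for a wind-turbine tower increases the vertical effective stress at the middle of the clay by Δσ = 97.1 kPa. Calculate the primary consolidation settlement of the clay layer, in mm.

S_c ≈ 34.5 mm

Final effective stress: σ'_f = 111 + 97.1 = 208.1 kPa.
σ'_f = 208.1 > σ'_p = 187 kPa, so the stress path crosses the preconsolidation pressure — recompression up to σ'_p, then virgin compression beyond:
S_c = H/(1+e₀)·[C_r·log₁₀(σ'_p/σ'_0) + C_c·log₁₀(σ'_f/σ'_p)]
    = 2.2/1.96 × [0.062×log₁₀(187/111) + 0.36×log₁₀(208.1/187)]
    = 1.1224 × [0.014044 + 0.016715] = 0.03452 m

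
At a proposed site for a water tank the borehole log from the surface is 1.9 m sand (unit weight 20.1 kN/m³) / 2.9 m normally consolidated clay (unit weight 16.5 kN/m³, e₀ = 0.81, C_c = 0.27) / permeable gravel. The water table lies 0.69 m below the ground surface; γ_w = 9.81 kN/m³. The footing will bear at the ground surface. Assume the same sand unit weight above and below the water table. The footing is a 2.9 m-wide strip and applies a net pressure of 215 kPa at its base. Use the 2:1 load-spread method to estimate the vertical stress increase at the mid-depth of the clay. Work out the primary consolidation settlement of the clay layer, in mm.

S_c ≈ 249 mm

Mid-depth of clay below the ground surface: z = 1.9 + 2.9/2 = 3.35 m.
Total vertical stress at mid-clay: σ_v = 20.1×1.9 + 16.5×1.45 = 62.115 kPa.
Pore pressure: u = 9.81×(3.35 − 0.69) = 26.095 kPa.
Initial effective stress: σ'_0 = σ_v − u = 62.115 − 26.095 = 36.02 kPa.
Stress increase at mid-clay by the 2:1 spreading method:
Δσ = qB/(B+z) = 215×2.9/(2.9+3.35) = 99.76 kPa
Final effective stress: σ'_f = σ'_0 + Δσ = 36.02 + 99.76 = 135.78 kPa.
Normally consolidated clay, so the full stress increment lies on the virgin compression line:
S_c = C_c·H/(1+e₀)·log₁₀(σ'_f/σ'_0) = 0.27×2.9/(1+0.81)×log₁₀(135.78/36.02)
    = 0.4326 × 0.57629 = 0.2493 m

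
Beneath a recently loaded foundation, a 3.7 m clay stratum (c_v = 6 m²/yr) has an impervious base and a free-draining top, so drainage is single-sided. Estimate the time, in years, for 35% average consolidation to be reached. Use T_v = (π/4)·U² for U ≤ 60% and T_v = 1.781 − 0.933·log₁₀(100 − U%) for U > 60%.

Drainage path length: H_d = H = 3.7 m (single drainage).
U ≤ 60%: T_v = (π/4)·U² = (π/4)×0.35² = 0.096211.
t = T_v·H_d²/c_v = 0.096211×3.7²/6 = 0.2195 years.

t ≈ 0.22 years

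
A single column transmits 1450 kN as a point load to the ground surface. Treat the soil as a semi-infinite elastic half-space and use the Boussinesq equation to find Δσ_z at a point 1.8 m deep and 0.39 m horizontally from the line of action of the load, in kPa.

Boussinesq vertical stress below a point load on an elastic half-space:
Δσ_z = 3P/(2πz²) · [1 + (r/z)²]^(−5/2)
r/z = 0.39/1.8 = 0.21667; [1+(r/z)²]^(−5/2) = 0.89164.
Δσ_z = 3×1450/(2π×1.8²) × 0.89164 = 213.68 × 0.89164 = 190.5 kPa

Δσ_z ≈ 191 kPa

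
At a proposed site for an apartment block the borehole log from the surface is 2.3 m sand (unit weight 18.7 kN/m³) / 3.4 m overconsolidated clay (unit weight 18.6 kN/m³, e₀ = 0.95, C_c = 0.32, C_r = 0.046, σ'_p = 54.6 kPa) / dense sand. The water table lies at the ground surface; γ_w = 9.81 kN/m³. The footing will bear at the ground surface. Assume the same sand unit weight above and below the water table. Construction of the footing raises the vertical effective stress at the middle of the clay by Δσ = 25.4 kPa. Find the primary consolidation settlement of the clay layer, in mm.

S_c ≈ 41.1 mm

Mid-depth of clay below the ground surface: z = 2.3 + 3.4/2 = 4 m.
Total vertical stress at mid-clay: σ_v = 18.7×2.3 + 18.6×1.7 = 74.63 kPa.
Pore pressure: u = 9.81×(4 − 0) = 39.24 kPa.
Initial effective stress: σ'_0 = σ_v − u = 74.63 − 39.24 = 35.39 kPa.
Final effective stress: σ'_f = 35.39 + 25.4 = 60.79 kPa.
σ'_f = 60.79 > σ'_p = 54.6 kPa, so the stress path crosses the preconsolidation pressure — recompression up to σ'_p, then virgin compression beyond:
S_c = H/(1+e₀)·[C_r·log₁₀(σ'_p/σ'_0) + C_c·log₁₀(σ'_f/σ'_p)]
    = 3.4/1.95 × [0.046×log₁₀(54.6/35.39) + 0.32×log₁₀(60.79/54.6)]
    = 1.7436 × [0.0086624 + 0.014925] = 0.04113 m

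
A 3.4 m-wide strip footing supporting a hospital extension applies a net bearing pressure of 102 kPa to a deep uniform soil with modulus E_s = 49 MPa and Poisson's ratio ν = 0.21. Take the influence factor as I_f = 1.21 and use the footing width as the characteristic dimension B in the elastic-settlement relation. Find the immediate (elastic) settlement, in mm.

Immediate (elastic) settlement: S_e = q·B·(1−ν²)/E_s · I_f.
E_s = 49 MPa = 49000 kPa.
S_e = 102 × 3.4 × (1 − 0.21²) / 49000 × 1.21
    = 102 × 3.4 × 0.9559 / 49000 × 1.21
    = 0.008186 m = 8.186 mm

S_e ≈ 8.19 mm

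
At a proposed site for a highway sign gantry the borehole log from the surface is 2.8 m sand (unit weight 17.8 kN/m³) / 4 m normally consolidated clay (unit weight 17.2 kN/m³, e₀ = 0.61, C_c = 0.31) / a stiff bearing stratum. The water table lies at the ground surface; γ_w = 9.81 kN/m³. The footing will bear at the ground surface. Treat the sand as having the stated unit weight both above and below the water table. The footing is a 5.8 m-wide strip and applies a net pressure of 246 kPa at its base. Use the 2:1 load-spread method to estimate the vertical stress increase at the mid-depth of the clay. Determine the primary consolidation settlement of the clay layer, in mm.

S_c ≈ 512 mm

Mid-depth of clay below the ground surface: z = 2.8 + 4/2 = 4.8 m.
Total vertical stress at mid-clay: σ_v = 17.8×2.8 + 17.2×2 = 84.24 kPa.
Pore pressure: u = 9.81×(4.8 − 0) = 47.088 kPa.
Initial effective stress: σ'_0 = σ_v − u = 84.24 − 47.088 = 37.152 kPa.
Stress increase at mid-clay by the 2:1 spreading method:
Δσ = qB/(B+z) = 246×5.8/(5.8+4.8) = 134.6 kPa
Final effective stress: σ'_f = σ'_0 + Δσ = 37.152 + 134.6 = 171.75 kPa.
Normally consolidated clay, so the full stress increment lies on the virgin compression line:
S_c = C_c·H/(1+e₀)·log₁₀(σ'_f/σ'_0) = 0.31×4/(1+0.61)×log₁₀(171.75/37.152)
    = 0.77019 × 0.66491 = 0.5121 m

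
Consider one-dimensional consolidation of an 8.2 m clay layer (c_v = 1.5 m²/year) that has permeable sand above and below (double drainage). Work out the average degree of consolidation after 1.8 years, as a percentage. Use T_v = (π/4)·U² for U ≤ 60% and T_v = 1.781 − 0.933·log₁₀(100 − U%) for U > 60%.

U ≈ 45.2 %

Drainage path length: H_d = H/2 = 4.1 m (double drainage).
T_v = c_v·t/H_d² = 1.5×1.8/4.1² = 0.16062.
T_v = 0.16062 corresponds to the U ≤ 60% branch:
U = √(4T_v/π) = 0.4522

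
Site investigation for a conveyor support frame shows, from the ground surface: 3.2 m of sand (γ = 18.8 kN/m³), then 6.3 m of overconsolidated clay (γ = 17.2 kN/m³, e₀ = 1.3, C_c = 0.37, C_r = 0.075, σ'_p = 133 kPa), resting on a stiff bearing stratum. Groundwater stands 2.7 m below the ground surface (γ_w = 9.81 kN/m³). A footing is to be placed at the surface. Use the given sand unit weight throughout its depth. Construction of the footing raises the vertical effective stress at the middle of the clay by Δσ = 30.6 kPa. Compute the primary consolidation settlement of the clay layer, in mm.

Mid-depth of clay below the ground surface: z = 3.2 + 6.3/2 = 6.35 m.
Total vertical stress at mid-clay: σ_v = 18.8×3.2 + 17.2×3.15 = 114.34 kPa.
Pore pressure: u = 9.81×(6.35 − 2.7) = 35.806 kPa.
Initial effective stress: σ'_0 = σ_v − u = 114.34 − 35.806 = 78.534 kPa.
Final effective stress: σ'_f = 78.534 + 30.6 = 109.13 kPa.
σ'_f = 109.13 ≤ σ'_p = 133 kPa, so the clay remains overconsolidated and only the recompression index applies:
S_c = C_r·H/(1+e₀)·log₁₀(σ'_f/σ'_0) = 0.075×6.3/2.3×log₁₀(109.13/78.534)
    = 0.20543 × 0.14289 = 0.02935 m

S_c ≈ 29.4 mm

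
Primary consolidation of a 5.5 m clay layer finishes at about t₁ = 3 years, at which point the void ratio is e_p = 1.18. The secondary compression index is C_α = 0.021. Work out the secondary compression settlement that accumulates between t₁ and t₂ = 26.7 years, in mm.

S_s ≈ 50.3 mm

Secondary compression: S_s = C_α·H/(1+e_p)·log₁₀(t₂/t₁)
S_s = 0.021×5.5/(1+1.18)×log₁₀(26.7/3)
    = 0.05298 × 0.9494 = 0.0503 m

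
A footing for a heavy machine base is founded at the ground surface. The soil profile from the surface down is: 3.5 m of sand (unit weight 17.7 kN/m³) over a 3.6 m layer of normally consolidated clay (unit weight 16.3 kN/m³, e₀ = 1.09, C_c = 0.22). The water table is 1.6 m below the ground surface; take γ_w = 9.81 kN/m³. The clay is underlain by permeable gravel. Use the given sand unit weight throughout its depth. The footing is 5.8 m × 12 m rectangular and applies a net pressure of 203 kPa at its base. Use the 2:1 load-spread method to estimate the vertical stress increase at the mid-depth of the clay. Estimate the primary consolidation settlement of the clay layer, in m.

S_c ≈ 0.14 m

Mid-depth of clay below the ground surface: z = 3.5 + 3.6/2 = 5.3 m.
Total vertical stress at mid-clay: σ_v = 17.7×3.5 + 16.3×1.8 = 91.29 kPa.
Pore pressure: u = 9.81×(5.3 − 1.6) = 36.297 kPa.
Initial effective stress: σ'_0 = σ_v − u = 91.29 − 36.297 = 54.993 kPa.
Stress increase at mid-clay by the 2:1 spreading method:
Δσ = qBL/((B+z)(L+z)) = 203×5.8×12/((5.8+5.3)(12+5.3)) = 73.576 kPa
Final effective stress: σ'_f = σ'_0 + Δσ = 54.993 + 73.576 = 128.57 kPa.
Normally consolidated clay, so the full stress increment lies on the virgin compression line:
S_c = C_c·H/(1+e₀)·log₁₀(σ'_f/σ'_0) = 0.22×3.6/(1+1.09)×log₁₀(128.57/54.993)
    = 0.37895 × 0.36883 = 0.1398 m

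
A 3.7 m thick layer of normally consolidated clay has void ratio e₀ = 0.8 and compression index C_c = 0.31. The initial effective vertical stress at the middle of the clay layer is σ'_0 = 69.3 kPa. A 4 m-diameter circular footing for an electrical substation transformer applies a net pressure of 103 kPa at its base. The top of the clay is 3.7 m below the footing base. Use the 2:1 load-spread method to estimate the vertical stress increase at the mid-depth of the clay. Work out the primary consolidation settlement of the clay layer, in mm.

S_c ≈ 64.1 mm

Mid-depth of clay below the footing base: z = 3.7 + 3.7/2 = 5.55 m.
Stress increase at mid-clay by the 2:1 spreading method:
Δσ ≈ qD²/(D+z)² = 103×4²/(4+5.55)² = 18.07 kPa
Final effective stress: σ'_f = σ'_0 + Δσ = 69.3 + 18.07 = 87.37 kPa.
Normally consolidated clay, so the full stress increment lies on the virgin compression line:
S_c = C_c·H/(1+e₀)·log₁₀(σ'_f/σ'_0) = 0.31×3.7/(1+0.8)×log₁₀(87.37/69.3)
    = 0.63722 × 0.10063 = 0.06412 m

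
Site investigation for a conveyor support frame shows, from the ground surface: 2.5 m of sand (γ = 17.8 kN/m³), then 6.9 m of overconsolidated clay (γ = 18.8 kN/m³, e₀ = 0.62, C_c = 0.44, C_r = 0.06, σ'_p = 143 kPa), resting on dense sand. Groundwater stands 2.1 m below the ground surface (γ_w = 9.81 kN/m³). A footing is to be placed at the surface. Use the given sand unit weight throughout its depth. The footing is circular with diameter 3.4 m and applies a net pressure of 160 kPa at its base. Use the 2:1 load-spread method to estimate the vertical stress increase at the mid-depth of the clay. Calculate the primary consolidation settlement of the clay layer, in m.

S_c ≈ 0.0287 m

Mid-depth of clay below the ground surface: z = 2.5 + 6.9/2 = 5.95 m.
Total vertical stress at mid-clay: σ_v = 17.8×2.5 + 18.8×3.45 = 109.36 kPa.
Pore pressure: u = 9.81×(5.95 − 2.1) = 37.769 kPa.
Initial effective stress: σ'_0 = σ_v − u = 109.36 − 37.769 = 71.591 kPa.
Stress increase at mid-clay by the 2:1 spreading method:
Δσ ≈ qD²/(D+z)² = 160×3.4²/(3.4+5.95)² = 21.157 kPa
Final effective stress: σ'_f = 71.591 + 21.157 = 92.748 kPa.
σ'_f = 92.748 ≤ σ'_p = 143 kPa, so the clay remains overconsolidated and only the recompression index applies:
S_c = C_r·H/(1+e₀)·log₁₀(σ'_f/σ'_0) = 0.06×6.9/1.62×log₁₀(92.748/71.591)
    = 0.25556 × 0.11245 = 0.02874 m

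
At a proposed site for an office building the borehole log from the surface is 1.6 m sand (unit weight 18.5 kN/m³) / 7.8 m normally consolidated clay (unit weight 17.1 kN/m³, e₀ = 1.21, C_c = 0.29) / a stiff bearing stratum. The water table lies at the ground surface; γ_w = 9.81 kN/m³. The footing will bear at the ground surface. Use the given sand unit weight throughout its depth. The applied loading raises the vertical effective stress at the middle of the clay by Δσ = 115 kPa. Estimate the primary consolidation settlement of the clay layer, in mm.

S_c ≈ 584 mm

Mid-depth of clay below the ground surface: z = 1.6 + 7.8/2 = 5.5 m.
Total vertical stress at mid-clay: σ_v = 18.5×1.6 + 17.1×3.9 = 96.29 kPa.
Pore pressure: u = 9.81×(5.5 − 0) = 53.955 kPa.
Initial effective stress: σ'_0 = σ_v − u = 96.29 − 53.955 = 42.335 kPa.
Final effective stress: σ'_f = σ'_0 + Δσ = 42.335 + 115 = 157.34 kPa.
Normally consolidated clay, so the full stress increment lies on the virgin compression line:
S_c = C_c·H/(1+e₀)·log₁₀(σ'_f/σ'_0) = 0.29×7.8/(1+1.21)×log₁₀(157.34/42.335)
    = 1.0235 × 0.57014 = 0.5835 m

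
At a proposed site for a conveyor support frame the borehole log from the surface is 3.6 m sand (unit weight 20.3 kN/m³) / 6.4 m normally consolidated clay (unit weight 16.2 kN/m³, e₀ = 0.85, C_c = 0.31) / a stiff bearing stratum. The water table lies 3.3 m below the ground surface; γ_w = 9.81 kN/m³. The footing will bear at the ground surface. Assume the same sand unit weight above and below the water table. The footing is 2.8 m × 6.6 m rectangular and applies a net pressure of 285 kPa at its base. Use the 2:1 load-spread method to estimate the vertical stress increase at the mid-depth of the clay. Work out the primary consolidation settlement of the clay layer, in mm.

S_c ≈ 174 mm

Mid-depth of clay below the ground surface: z = 3.6 + 6.4/2 = 6.8 m.
Total vertical stress at mid-clay: σ_v = 20.3×3.6 + 16.2×3.2 = 124.92 kPa.
Pore pressure: u = 9.81×(6.8 − 3.3) = 34.335 kPa.
Initial effective stress: σ'_0 = σ_v − u = 124.92 − 34.335 = 90.585 kPa.
Stress increase at mid-clay by the 2:1 spreading method:
Δσ = qBL/((B+z)(L+z)) = 285×2.8×6.6/((2.8+6.8)(6.6+6.8)) = 40.942 kPa
Final effective stress: σ'_f = σ'_0 + Δσ = 90.585 + 40.942 = 131.53 kPa.
Normally consolidated clay, so the full stress increment lies on the virgin compression line:
S_c = C_c·H/(1+e₀)·log₁₀(σ'_f/σ'_0) = 0.31×6.4/(1+0.85)×log₁₀(131.53/90.585)
    = 1.0724 × 0.16197 = 0.1737 m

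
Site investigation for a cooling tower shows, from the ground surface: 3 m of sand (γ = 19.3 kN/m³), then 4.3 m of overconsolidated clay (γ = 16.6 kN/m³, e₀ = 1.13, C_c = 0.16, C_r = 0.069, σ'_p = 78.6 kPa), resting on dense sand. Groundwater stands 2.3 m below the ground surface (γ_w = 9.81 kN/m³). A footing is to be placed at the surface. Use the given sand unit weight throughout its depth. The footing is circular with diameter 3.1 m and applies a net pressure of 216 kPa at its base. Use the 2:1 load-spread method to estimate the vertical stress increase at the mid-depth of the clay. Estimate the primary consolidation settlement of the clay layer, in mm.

Mid-depth of clay below the ground surface: z = 3 + 4.3/2 = 5.15 m.
Total vertical stress at mid-clay: σ_v = 19.3×3 + 16.6×2.15 = 93.59 kPa.
Pore pressure: u = 9.81×(5.15 − 2.3) = 27.959 kPa.
Initial effective stress: σ'_0 = σ_v − u = 93.59 − 27.959 = 65.631 kPa.
Stress increase at mid-clay by the 2:1 spreading method:
Δσ ≈ qD²/(D+z)² = 216×3.1²/(3.1+5.15)² = 30.498 kPa
Final effective stress: σ'_f = 65.631 + 30.498 = 96.129 kPa.
σ'_f = 96.129 > σ'_p = 78.6 kPa, so the stress path crosses the preconsolidation pressure — recompression up to σ'_p, then virgin compression beyond:
S_c = H/(1+e₀)·[C_r·log₁₀(σ'_p/σ'_0) + C_c·log₁₀(σ'_f/σ'_p)]
    = 4.3/2.13 × [0.069×log₁₀(78.6/65.631) + 0.16×log₁₀(96.129/78.6)]
    = 2.0188 × [0.0054036 + 0.013989] = 0.03915 m

S_c ≈ 39.1 mm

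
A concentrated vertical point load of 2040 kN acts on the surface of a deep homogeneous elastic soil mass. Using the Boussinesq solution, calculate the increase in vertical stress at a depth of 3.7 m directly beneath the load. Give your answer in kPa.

Boussinesq vertical stress below a point load on an elastic half-space:
Δσ_z = 3P/(2πz²) · [1 + (r/z)²]^(−5/2)
r/z = 0/3.7 = 0; [1+(r/z)²]^(−5/2) = 1.
Δσ_z = 3×2040/(2π×3.7²) × 1 = 71.149 × 1 = 71.15 kPa

Δσ_z ≈ 71.1 kPa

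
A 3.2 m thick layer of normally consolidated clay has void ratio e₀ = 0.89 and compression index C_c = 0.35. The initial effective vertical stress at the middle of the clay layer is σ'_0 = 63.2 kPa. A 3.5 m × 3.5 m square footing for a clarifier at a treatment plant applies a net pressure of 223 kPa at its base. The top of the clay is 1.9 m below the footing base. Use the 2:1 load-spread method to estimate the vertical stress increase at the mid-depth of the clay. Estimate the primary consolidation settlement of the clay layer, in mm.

S_c ≈ 163 mm

Mid-depth of clay below the footing base: z = 1.9 + 3.2/2 = 3.5 m.
Stress increase at mid-clay by the 2:1 spreading method:
Δσ = qBL/((B+z)(L+z)) = 223×3.5×3.5/((3.5+3.5)(3.5+3.5)) = 55.75 kPa
Final effective stress: σ'_f = σ'_0 + Δσ = 63.2 + 55.75 = 118.95 kPa.
Normally consolidated clay, so the full stress increment lies on the virgin compression line:
S_c = C_c·H/(1+e₀)·log₁₀(σ'_f/σ'_0) = 0.35×3.2/(1+0.89)×log₁₀(118.95/63.2)
    = 0.59259 × 0.27465 = 0.1628 m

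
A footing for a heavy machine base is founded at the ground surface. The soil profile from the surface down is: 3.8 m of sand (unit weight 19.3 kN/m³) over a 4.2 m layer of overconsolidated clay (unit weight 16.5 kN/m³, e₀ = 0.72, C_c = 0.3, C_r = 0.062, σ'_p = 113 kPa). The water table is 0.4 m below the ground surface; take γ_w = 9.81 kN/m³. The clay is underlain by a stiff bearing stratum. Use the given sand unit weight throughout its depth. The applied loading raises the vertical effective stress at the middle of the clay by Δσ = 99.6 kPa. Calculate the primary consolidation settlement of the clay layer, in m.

S_c ≈ 0.146 m

Mid-depth of clay below the ground surface: z = 3.8 + 4.2/2 = 5.9 m.
Total vertical stress at mid-clay: σ_v = 19.3×3.8 + 16.5×2.1 = 107.99 kPa.
Pore pressure: u = 9.81×(5.9 − 0.4) = 53.955 kPa.
Initial effective stress: σ'_0 = σ_v − u = 107.99 − 53.955 = 54.035 kPa.
Final effective stress: σ'_f = 54.035 + 99.6 = 153.63 kPa.
σ'_f = 153.63 > σ'_p = 113 kPa, so the stress path crosses the preconsolidation pressure — recompression up to σ'_p, then virgin compression beyond:
S_c = H/(1+e₀)·[C_r·log₁₀(σ'_p/σ'_0) + C_c·log₁₀(σ'_f/σ'_p)]
    = 4.2/1.72 × [0.062×log₁₀(113/54.035) + 0.3×log₁₀(153.63/113)]
    = 2.4419 × [0.019865 + 0.040019] = 0.1462 m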